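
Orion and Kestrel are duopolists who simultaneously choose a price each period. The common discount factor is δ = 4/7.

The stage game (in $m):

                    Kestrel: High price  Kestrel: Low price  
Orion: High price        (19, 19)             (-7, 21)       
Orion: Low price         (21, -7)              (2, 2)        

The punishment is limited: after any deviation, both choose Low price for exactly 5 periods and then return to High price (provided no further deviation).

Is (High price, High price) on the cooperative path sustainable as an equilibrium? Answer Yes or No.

IC: δ+…+δ^5 ≥ (21−19)/(19−2) = 2/17.
At δ = 4/7: partial sum = 1.2521 ≥ 0.1176. Cooperation sustainable.

Yes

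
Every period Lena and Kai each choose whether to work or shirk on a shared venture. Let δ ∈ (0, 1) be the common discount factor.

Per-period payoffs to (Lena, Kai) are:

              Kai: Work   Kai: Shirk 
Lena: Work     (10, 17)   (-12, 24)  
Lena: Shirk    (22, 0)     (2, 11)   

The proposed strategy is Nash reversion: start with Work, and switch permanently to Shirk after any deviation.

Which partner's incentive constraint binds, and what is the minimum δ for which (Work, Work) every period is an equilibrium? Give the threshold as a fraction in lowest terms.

Lena; δ ≥ 3/5

Lena: cooperation gives 10 each period; deviation gives 22 once then 2 forever.
  10/(1−δ) ≥ 22 + 2δ/(1−δ) ⇒ δ ≥ 12/20 = 3/5.
Kai: cooperation gives 17 each period; deviation gives 24 once then 11 forever.
  δ ≥ 7/13.
Both must hold, so the binding constraint is Lena's: δ ≥ 3/5.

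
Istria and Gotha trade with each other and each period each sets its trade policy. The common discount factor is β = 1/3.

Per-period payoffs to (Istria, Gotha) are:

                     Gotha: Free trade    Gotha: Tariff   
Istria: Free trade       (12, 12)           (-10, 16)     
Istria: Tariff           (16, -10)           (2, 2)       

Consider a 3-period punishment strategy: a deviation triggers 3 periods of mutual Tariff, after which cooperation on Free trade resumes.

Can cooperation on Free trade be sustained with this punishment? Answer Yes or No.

Yes

IC: β+…+β^3 ≥ (16−12)/(12−2) = 2/5.
At β = 1/3: partial sum = 0.4815 ≥ 0.4000. Cooperation sustainable.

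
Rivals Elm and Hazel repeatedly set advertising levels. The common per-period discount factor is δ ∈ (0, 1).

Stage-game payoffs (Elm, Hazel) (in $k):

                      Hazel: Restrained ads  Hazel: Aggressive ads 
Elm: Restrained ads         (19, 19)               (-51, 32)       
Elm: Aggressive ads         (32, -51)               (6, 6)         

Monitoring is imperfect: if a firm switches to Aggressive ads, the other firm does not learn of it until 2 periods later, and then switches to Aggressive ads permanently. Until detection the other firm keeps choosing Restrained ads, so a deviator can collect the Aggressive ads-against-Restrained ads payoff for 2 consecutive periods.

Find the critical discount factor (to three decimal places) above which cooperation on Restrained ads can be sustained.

A deviator earns 32 for 2 periods, then 6 forever; cooperating earns 19 forever. Multiplying the IC by (1−δ):
19 ≥ 32(1−δ^2) + 6δ^2, so 26·δ^2 ≥ 13 and δ^2 ≥ 1/2.
δ ≥ (1/2)^(1/2) ≈ 0.707.

0.707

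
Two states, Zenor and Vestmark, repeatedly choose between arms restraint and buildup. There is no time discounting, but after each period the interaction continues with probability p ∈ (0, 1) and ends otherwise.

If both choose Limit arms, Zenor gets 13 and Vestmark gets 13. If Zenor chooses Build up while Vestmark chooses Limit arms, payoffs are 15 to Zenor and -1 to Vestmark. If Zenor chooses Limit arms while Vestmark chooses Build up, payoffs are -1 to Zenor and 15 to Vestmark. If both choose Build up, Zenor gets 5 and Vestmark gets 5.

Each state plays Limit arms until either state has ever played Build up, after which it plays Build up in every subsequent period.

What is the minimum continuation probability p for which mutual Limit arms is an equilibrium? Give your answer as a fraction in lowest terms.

With no time discounting, the continuation probability p plays the role of the discount factor.
Grim-trigger IC: 13/(1−p) ≥ 15 + 5p/(1−p) ⇒ p ≥ (15−13)/(15−5) = 1/5.

1/5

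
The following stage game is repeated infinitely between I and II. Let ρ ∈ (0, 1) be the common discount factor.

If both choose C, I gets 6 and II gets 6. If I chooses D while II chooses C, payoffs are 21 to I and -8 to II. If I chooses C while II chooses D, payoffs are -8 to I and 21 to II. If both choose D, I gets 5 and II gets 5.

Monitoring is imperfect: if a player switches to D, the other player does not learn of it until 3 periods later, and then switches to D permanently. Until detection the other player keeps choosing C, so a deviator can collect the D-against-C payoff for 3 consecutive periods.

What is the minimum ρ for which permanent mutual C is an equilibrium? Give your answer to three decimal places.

Deviating for the 3 undetected periods gains 21−6 = 15 per period over cooperation, then loses 6−5 = 1 per period forever once punishment starts.
Gain: 15(1 + ρ + … + ρ^2); loss: 1·ρ^3/(1−ρ).
No profitable deviation ⇔ 15(1−ρ^3) ≤ 1·ρ^3, i.e. ρ^3 ≥ 15/(15+1) = 15/16.
Hence ρ ≥ (15/16)^(1/3) ≈ 0.979.

0.979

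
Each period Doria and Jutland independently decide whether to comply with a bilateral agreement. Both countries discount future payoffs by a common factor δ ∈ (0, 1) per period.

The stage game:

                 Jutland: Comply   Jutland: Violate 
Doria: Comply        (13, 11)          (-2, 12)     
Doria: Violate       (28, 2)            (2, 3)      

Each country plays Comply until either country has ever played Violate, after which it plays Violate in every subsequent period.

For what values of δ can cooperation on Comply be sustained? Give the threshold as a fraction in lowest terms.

15/26

Doria: cooperation gives 13 each period; deviation gives 28 once then 2 forever.
  13/(1−δ) ≥ 28 + 2δ/(1−δ) ⇒ δ ≥ 15/26.
Jutland: cooperation gives 11 each period; deviation gives 12 once then 3 forever.
  δ ≥ 1/9.
Both must hold, so the binding constraint is Doria's: δ ≥ 15/26.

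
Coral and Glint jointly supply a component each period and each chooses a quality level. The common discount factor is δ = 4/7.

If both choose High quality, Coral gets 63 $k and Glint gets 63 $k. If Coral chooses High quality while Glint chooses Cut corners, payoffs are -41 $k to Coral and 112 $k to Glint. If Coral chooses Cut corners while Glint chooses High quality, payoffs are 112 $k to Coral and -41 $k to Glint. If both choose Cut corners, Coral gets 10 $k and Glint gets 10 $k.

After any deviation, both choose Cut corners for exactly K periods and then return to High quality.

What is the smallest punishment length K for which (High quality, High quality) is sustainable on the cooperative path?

3

IC: δ(1−δ^K)/(1−δ) ≥ (112−63)/(63−10) = 49/53.
With δ = 4/7: need 1 − δ^K ≥ 49/53·(1−4/7)/(4/7), i.e. δ^K ≤ 0.3066.
Since (4/7)^2 = 0.3265 and (4/7)^3 = 0.1866, the smallest such K is 3.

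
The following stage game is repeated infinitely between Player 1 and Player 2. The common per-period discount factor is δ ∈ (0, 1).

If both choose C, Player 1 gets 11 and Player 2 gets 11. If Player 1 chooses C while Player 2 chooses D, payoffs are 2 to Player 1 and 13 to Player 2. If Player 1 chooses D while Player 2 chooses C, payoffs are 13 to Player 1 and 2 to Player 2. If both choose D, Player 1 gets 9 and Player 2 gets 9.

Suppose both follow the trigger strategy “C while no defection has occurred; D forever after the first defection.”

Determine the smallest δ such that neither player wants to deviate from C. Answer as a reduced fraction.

Under grim trigger the critical discount factor is (T−C)/(T−P) with T = 13, C = 11, P = 9.
δ* = (13−11)/(13−9) = 2/4 = 1/2.

1/2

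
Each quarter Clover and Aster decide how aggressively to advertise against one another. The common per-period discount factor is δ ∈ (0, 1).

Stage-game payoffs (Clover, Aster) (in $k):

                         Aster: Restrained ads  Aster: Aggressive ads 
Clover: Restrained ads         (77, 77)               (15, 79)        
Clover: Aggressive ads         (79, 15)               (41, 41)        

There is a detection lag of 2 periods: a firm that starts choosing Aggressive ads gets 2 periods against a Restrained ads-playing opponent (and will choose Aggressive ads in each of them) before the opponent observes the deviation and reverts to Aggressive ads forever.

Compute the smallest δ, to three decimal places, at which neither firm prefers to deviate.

0.229

The best deviation is to choose Aggressive ads for all 2 undetected periods, earning 79 each, then 41 forever once detected.
Deviation value: 79(1−δ^2)/(1−δ) + 41δ^2/(1−δ); cooperation value: 77/(1−δ).
IC: 77 ≥ 79(1−δ^2) + 41δ^2 = 79 − 38δ^2.
So δ^2 ≥ 2/38 = 1/19, giving δ ≥ (1/19)^(1/2) ≈ 0.229.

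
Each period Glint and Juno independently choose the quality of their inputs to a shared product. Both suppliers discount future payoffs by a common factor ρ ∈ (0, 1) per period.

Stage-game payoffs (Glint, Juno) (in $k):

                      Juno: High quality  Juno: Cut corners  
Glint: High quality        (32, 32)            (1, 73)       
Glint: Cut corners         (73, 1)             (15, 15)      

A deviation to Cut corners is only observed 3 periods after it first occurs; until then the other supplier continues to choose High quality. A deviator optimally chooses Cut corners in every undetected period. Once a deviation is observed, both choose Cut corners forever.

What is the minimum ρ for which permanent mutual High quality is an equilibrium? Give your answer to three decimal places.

0.891

Deviating for the 3 undetected periods gains 73−32 = 41 per period over cooperation, then loses 32−15 = 17 per period forever once punishment starts.
Gain: 41(1 + ρ + … + ρ^2); loss: 17·ρ^3/(1−ρ).
No profitable deviation ⇔ 41(1−ρ^3) ≤ 17·ρ^3, i.e. ρ^3 ≥ 41/(41+17) = 41/58.
Hence ρ ≥ (41/58)^(1/3) ≈ 0.891.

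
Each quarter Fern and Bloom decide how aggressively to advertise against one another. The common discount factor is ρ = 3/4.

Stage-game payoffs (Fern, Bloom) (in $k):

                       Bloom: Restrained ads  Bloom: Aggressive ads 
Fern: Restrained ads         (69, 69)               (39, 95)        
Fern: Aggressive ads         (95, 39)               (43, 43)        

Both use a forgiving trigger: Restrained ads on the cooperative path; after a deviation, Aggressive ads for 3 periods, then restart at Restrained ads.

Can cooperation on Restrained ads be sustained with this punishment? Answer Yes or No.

Yes

A one-shot deviation gives 95 now, then 43 for 3 periods, then back to 69.
Gain from deviating: (95−69) today; loss: (69−43) in each of the next 3 periods.
No-deviation condition: (69−43)(ρ+…+ρ^3) ≥ 95−69, i.e. ρ+…+ρ^3 ≥ 1.
At ρ = 3/4: ρ+…+ρ^3 = 1.7344 ≥ 1.0000.
So cooperation is sustainable.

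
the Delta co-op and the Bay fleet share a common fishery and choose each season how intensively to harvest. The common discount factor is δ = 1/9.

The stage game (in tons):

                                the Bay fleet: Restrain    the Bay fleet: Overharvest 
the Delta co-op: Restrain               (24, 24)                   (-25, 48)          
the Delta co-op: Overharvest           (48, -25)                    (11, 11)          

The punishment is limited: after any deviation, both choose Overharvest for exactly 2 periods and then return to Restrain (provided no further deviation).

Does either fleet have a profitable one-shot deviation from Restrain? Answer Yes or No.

Yes

IC: δ+…+δ^2 ≥ (48−24)/(24−11) = 24/13.
At δ = 1/9: partial sum = 0.1235 < 1.8462. Cooperation not sustainable.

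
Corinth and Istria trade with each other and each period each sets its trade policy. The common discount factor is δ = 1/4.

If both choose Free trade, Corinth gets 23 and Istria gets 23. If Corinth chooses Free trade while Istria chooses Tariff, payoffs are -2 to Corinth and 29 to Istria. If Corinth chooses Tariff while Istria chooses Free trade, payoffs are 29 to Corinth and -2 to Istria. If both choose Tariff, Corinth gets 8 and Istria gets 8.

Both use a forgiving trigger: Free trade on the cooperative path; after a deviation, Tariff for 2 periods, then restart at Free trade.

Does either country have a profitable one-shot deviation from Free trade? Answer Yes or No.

Yes

A one-shot deviation gives 29 now, then 8 for 2 periods, then back to 23.
Gain from deviating: (29−23) today; loss: (23−8) in each of the next 2 periods.
No-deviation condition: (23−8)(δ+…+δ^2) ≥ 29−23, i.e. δ+…+δ^2 ≥ 2/5.
At δ = 1/4: δ+…+δ^2 = 0.3125 < 0.4000.
So cooperation is not sustainable.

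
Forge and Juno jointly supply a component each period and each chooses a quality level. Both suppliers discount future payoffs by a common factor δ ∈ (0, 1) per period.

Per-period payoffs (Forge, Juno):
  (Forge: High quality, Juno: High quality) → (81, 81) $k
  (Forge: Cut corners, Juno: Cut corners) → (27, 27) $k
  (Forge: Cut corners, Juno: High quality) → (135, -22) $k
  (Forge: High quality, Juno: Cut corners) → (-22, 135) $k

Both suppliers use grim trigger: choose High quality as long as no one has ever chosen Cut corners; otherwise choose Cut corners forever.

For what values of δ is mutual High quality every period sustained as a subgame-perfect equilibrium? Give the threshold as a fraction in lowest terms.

Under grim trigger the critical discount factor is (T−C)/(T−P) with T = 135, C = 81, P = 27.
δ* = (135−81)/(135−27) = 54/108 = 1/2.

1/2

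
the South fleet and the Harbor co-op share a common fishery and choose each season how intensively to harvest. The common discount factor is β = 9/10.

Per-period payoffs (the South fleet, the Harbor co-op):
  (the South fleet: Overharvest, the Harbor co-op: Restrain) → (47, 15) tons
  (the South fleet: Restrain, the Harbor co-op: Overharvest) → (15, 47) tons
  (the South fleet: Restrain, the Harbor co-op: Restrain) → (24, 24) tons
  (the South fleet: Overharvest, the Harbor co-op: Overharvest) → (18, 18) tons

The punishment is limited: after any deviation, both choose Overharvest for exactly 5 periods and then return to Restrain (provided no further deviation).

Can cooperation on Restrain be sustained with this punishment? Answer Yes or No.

Comparing payoff streams over the 6 periods until play realigns: cooperate → 24(1+β+…+β^5); deviate → 47 + 18(β+…+β^5).
Cooperation is sustained iff (24−18)(β+…+β^5) ≥ 47−24.
β+…+β^5 = 9/10·(1−(9/10)^5)/(1−9/10) = 3.6856, and (47−24)/(24−18) = 3.8333.
3.6856 < 3.8333, so cooperation is not sustainable.

No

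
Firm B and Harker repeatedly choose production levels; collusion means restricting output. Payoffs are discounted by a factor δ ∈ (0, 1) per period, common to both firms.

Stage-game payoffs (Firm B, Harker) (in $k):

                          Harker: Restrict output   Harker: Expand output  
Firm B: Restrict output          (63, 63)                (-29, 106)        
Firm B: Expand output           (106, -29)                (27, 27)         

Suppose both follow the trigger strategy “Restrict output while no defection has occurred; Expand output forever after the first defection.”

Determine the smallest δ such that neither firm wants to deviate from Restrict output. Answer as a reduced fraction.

Cooperation forever yields 63 each period: 63/(1−δ).
Deviating yields 106 once, then 27 forever: 106 + 27δ/(1−δ).
No profitable deviation requires 63/(1−δ) ≥ 106 + 27δ/(1−δ).
Multiplying by (1−δ): 63 ≥ 106(1−δ) + 27δ = 106 − 79δ.
So 79δ ≥ 43, i.e. δ ≥ 43/79.

43/79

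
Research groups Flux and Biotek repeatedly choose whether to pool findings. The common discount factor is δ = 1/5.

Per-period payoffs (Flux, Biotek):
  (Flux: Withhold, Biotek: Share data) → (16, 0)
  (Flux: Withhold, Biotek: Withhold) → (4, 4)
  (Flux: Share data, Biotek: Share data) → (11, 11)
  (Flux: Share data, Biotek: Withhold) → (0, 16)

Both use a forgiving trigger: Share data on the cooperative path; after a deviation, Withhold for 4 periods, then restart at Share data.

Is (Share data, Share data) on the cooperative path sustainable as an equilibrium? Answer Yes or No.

No

Comparing payoff streams over the 5 periods until play realigns: cooperate → 11(1+δ+…+δ^4); deviate → 16 + 4(δ+…+δ^4).
Cooperation is sustained iff (11−4)(δ+…+δ^4) ≥ 16−11.
δ+…+δ^4 = 1/5·(1−(1/5)^4)/(1−1/5) = 0.2496, and (16−11)/(11−4) = 0.7143.
0.2496 < 0.7143, so cooperation is not sustainable.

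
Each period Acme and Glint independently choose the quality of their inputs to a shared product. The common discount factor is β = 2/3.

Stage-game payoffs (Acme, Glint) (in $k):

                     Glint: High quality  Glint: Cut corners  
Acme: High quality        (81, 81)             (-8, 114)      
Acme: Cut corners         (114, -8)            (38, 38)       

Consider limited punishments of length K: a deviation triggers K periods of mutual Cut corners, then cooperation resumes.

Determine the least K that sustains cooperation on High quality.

2

IC: β(1−β^K)/(1−β) ≥ (114−81)/(81−38) = 33/43.
With β = 2/3: need 1 − β^K ≥ 33/43·(1−2/3)/(2/3), i.e. β^K ≤ 0.6163.
Since (2/3)^1 = 0.6667 and (2/3)^2 = 0.4444, the smallest such K is 2.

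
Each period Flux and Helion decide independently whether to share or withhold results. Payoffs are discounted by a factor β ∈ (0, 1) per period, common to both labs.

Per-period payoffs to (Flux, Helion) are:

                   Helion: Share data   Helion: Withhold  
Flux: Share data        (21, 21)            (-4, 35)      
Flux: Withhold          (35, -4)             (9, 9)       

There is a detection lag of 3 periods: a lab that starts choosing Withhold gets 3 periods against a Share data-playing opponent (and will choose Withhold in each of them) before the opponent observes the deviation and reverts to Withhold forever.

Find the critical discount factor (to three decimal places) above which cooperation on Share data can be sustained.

0.814

A deviator earns 35 for 3 periods, then 9 forever; cooperating earns 21 forever. Multiplying the IC by (1−β):
21 ≥ 35(1−β^3) + 9β^3, so 26·β^3 ≥ 14 and β^3 ≥ 7/13.
β ≥ (7/13)^(1/3) ≈ 0.814.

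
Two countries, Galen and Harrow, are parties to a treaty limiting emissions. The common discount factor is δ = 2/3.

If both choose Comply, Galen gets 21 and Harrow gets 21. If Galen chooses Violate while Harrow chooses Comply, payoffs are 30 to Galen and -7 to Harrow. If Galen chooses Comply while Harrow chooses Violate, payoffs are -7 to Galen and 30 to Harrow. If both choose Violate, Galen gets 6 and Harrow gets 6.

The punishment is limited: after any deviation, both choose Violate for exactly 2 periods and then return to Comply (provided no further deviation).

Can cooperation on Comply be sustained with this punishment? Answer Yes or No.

Yes

IC: δ+…+δ^2 ≥ (30−21)/(21−6) = 3/5.
At δ = 2/3: partial sum = 1.1111 ≥ 0.6000. Cooperation sustainable.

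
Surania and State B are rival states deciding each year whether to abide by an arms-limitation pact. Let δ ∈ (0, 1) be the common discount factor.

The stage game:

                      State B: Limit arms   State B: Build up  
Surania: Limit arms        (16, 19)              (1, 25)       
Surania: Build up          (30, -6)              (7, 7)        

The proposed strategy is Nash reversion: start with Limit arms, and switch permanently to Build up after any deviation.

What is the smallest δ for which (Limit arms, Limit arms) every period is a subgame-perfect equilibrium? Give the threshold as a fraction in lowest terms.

Surania's threshold: (30−16)/(30−7) = 14/23.
State B's threshold: (25−19)/(25−7) = 1/3.
14/23 > 1/3, so Surania binds and δ* = 14/23.

14/23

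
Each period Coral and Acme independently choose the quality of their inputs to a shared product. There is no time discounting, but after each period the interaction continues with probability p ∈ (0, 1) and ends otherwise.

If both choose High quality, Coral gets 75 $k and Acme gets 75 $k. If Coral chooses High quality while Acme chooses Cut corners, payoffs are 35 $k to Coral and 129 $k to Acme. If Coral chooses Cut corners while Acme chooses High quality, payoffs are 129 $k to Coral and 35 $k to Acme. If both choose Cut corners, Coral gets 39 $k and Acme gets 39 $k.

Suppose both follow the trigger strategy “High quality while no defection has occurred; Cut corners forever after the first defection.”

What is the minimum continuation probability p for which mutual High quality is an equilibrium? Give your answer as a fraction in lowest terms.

With no time discounting, the continuation probability p plays the role of the discount factor.
Grim-trigger IC: 75/(1−p) ≥ 129 + 39p/(1−p) ⇒ p ≥ (129−75)/(129−39) = 3/5.

3/5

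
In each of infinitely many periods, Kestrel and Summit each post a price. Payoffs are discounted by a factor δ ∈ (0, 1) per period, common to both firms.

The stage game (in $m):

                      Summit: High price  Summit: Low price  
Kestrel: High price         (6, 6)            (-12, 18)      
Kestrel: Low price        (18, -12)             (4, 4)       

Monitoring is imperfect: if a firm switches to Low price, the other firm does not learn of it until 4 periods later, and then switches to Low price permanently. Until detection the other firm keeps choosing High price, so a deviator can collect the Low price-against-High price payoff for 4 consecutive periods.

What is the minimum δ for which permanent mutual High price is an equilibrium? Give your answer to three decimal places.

0.962

A deviator earns 18 for 4 periods, then 4 forever; cooperating earns 6 forever. Multiplying the IC by (1−δ):
6 ≥ 18(1−δ^4) + 4δ^4, so 14·δ^4 ≥ 12 and δ^4 ≥ 6/7.
δ ≥ (6/7)^(1/4) ≈ 0.962.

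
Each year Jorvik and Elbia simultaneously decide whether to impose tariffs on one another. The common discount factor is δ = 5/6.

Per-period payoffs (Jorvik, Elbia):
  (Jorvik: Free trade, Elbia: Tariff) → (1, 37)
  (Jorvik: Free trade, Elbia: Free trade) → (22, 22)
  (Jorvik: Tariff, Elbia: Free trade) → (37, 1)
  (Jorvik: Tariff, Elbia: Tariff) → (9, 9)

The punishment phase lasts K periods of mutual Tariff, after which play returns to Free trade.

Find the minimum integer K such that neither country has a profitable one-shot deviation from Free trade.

Need Σ_{k=1}^{K} δ^k ≥ (37−22)/(22−9) = 1.1538 at δ = 5/6.
At K = 1 the sum is 0.8333 < 1.1538; at K = 2 it is 1.5278 ≥ 1.1538.
So the minimum punishment length is K = 2.

2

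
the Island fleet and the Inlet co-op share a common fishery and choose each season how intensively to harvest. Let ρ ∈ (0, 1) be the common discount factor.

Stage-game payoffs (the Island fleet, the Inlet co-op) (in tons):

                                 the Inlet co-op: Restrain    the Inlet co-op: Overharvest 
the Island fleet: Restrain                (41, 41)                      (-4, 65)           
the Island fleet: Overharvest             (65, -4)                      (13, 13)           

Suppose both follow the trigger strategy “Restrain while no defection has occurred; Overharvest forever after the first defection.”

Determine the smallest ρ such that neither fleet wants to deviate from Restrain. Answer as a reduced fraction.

Cooperation forever yields 41 each period: 41/(1−ρ).
Deviating yields 65 once, then 13 forever: 65 + 13ρ/(1−ρ).
No profitable deviation requires 41/(1−ρ) ≥ 65 + 13ρ/(1−ρ).
Multiplying by (1−ρ): 41 ≥ 65(1−ρ) + 13ρ = 65 − 52ρ.
So 52ρ ≥ 24, i.e. ρ ≥ 24/52 = 6/13.

6/13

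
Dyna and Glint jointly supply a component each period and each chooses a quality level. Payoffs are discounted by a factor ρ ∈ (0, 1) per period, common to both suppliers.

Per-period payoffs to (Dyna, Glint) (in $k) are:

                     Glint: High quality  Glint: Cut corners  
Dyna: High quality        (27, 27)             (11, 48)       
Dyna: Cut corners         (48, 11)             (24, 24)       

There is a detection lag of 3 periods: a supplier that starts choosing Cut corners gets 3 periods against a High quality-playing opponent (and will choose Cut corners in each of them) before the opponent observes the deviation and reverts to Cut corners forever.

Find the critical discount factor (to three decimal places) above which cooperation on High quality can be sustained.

Deviating for the 3 undetected periods gains 48−27 = 21 per period over cooperation, then loses 27−24 = 3 per period forever once punishment starts.
Gain: 21(1 + ρ + … + ρ^2); loss: 3·ρ^3/(1−ρ).
No profitable deviation ⇔ 21(1−ρ^3) ≤ 3·ρ^3, i.e. ρ^3 ≥ 21/(21+3) = 7/8.
Hence ρ ≥ (7/8)^(1/3) ≈ 0.956.

0.956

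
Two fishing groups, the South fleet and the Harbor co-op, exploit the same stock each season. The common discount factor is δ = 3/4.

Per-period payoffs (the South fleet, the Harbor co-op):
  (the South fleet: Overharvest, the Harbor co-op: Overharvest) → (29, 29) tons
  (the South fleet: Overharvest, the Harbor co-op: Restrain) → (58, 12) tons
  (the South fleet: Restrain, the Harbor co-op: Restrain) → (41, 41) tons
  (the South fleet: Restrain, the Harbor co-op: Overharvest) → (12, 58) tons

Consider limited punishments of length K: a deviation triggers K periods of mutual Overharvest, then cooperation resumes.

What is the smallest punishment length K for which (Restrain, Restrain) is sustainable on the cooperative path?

No profitable deviation requires (41−29)(δ+…+δ^K) ≥ 58−41, i.e. δ+…+δ^K ≥ 17/12 ≈ 1.4167.
With δ = 3/4, the partial sums are K=1: 0.7500, K=2: 1.3125, K=3: 1.7344.
K = 3 is the first length at which the sum reaches 1.4167.

3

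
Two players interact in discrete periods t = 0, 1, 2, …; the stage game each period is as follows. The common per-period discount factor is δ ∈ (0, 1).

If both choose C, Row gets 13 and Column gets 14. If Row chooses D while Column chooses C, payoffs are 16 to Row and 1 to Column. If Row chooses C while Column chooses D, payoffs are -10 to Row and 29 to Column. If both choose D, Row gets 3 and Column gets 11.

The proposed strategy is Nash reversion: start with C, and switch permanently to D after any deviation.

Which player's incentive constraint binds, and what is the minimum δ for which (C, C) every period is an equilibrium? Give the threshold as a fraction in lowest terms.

For Row: deviation gain 16−13 = 3, per-period punishment loss 13−3 = 10. IC gives δ ≥ 3/13.
For Column: gain 15, loss 3 per period, so δ ≥ 15/18 = 5/6.
The tighter constraint is Column's, so cooperation needs δ ≥ 5/6.

Column; δ ≥ 5/6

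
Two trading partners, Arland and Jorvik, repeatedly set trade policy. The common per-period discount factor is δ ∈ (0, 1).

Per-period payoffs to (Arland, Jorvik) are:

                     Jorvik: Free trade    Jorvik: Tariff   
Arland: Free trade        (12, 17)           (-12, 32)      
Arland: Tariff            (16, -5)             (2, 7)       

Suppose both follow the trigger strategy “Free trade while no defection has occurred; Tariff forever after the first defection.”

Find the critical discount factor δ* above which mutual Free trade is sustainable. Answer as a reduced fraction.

For Arland: deviation gain 16−12 = 4, per-period punishment loss 12−2 = 10. IC gives δ ≥ 4/14 = 2/7.
For Jorvik: gain 15, loss 10 per period, so δ ≥ 15/25 = 3/5.
The tighter constraint is Jorvik's, so cooperation needs δ ≥ 3/5.

3/5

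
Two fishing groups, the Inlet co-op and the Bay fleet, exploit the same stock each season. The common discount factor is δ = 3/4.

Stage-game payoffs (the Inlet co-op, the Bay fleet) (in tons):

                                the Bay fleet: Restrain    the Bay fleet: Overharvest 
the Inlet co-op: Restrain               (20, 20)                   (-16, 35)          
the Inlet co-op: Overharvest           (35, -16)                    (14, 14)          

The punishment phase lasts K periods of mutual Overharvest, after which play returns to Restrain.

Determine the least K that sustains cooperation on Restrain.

IC: δ(1−δ^K)/(1−δ) ≥ (35−20)/(20−14) = 5/2.
With δ = 3/4: need 1 − δ^K ≥ 5/2·(1−3/4)/(3/4), i.e. δ^K ≤ 0.1667.
Since (3/4)^6 = 0.1780 and (3/4)^7 = 0.1335, the smallest such K is 7.

7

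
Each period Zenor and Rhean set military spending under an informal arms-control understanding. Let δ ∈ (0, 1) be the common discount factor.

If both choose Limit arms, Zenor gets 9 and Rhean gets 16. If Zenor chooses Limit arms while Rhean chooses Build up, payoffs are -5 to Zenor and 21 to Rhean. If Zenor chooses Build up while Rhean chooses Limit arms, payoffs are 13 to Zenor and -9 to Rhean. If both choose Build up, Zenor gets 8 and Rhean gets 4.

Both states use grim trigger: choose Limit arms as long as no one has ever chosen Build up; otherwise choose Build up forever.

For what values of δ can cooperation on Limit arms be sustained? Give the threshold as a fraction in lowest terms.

4/5

Zenor: cooperation gives 9 each period; deviation gives 13 once then 8 forever.
  9/(1−δ) ≥ 13 + 8δ/(1−δ) ⇒ δ ≥ 4/5.
Rhean: cooperation gives 16 each period; deviation gives 21 once then 4 forever.
  δ ≥ 5/17.
Both must hold, so the binding constraint is Zenor's: δ ≥ 4/5.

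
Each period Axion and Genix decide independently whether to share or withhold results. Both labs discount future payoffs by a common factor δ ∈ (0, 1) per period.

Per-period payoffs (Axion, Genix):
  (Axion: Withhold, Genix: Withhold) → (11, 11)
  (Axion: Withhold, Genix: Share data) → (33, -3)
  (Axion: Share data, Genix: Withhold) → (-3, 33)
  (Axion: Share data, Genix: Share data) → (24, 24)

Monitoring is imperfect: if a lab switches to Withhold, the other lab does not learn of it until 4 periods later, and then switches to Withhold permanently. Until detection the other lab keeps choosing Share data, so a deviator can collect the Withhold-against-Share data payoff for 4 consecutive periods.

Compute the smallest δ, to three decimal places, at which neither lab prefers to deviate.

0.800

The best deviation is to choose Withhold for all 4 undetected periods, earning 33 each, then 11 forever once detected.
Deviation value: 33(1−δ^4)/(1−δ) + 11δ^4/(1−δ); cooperation value: 24/(1−δ).
IC: 24 ≥ 33(1−δ^4) + 11δ^4 = 33 − 22δ^4.
So δ^4 ≥ 9/22, giving δ ≥ (9/22)^(1/4) ≈ 0.800.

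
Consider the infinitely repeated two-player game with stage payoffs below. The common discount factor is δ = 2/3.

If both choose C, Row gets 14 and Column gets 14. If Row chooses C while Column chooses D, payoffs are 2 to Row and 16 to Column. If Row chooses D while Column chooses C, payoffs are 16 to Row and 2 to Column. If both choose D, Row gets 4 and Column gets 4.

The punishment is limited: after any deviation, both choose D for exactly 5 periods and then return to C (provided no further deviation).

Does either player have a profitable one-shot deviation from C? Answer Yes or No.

No

A one-shot deviation gives 16 now, then 4 for 5 periods, then back to 14.
Gain from deviating: (16−14) today; loss: (14−4) in each of the next 5 periods.
No-deviation condition: (14−4)(δ+…+δ^5) ≥ 16−14, i.e. δ+…+δ^5 ≥ 1/5.
At δ = 2/3: δ+…+δ^5 = 1.7366 ≥ 0.2000.
So cooperation is sustainable.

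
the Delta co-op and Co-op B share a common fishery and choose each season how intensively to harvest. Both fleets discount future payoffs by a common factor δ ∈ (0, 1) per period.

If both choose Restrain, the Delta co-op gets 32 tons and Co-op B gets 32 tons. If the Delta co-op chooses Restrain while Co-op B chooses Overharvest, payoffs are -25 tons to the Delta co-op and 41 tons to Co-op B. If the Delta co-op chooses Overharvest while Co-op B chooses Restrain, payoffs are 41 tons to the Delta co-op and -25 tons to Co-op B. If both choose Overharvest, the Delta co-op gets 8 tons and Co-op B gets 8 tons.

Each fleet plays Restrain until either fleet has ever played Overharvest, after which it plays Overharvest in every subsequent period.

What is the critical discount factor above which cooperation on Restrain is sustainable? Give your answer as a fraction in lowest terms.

3/11

32/(1−δ) ≥ 41 + 8δ/(1−δ)
32 ≥ 41 − 33δ
δ ≥ 9/33 = 3/11.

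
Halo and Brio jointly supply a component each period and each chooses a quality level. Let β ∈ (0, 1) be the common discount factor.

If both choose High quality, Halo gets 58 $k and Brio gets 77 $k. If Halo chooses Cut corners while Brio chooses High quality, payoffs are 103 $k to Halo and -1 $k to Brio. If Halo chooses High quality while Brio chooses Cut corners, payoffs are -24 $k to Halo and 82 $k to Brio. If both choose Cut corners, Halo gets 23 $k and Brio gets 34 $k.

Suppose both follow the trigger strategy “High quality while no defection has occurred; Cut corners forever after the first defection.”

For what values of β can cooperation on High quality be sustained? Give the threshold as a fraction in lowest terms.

9/16

Halo's threshold: (103−58)/(103−23) = 9/16.
Brio's threshold: (82−77)/(82−34) = 5/48.
9/16 > 5/48, so Halo binds and β* = 9/16.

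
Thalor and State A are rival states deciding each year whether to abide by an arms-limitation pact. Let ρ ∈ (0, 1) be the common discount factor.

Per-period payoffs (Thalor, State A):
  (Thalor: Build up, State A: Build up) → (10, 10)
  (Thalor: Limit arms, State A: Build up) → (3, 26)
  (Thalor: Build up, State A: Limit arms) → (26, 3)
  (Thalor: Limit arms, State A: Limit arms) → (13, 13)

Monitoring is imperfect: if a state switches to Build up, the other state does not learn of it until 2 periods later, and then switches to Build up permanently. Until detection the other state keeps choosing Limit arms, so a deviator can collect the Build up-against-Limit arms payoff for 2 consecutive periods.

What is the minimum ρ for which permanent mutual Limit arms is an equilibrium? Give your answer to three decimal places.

0.901

A deviator earns 26 for 2 periods, then 10 forever; cooperating earns 13 forever. Multiplying the IC by (1−ρ):
13 ≥ 26(1−ρ^2) + 10ρ^2, so 16·ρ^2 ≥ 13 and ρ^2 ≥ 13/16.
ρ ≥ (13/16)^(1/2) ≈ 0.901.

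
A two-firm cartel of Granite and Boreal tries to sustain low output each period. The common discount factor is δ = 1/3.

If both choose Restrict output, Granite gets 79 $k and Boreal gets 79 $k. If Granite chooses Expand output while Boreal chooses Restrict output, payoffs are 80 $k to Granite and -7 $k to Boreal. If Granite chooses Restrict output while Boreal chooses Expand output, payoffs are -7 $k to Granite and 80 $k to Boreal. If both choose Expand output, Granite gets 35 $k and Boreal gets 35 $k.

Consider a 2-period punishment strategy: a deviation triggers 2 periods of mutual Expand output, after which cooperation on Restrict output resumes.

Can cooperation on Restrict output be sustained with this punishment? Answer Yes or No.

Yes

A one-shot deviation gives 80 now, then 35 for 2 periods, then back to 79.
Gain from deviating: (80−79) today; loss: (79−35) in each of the next 2 periods.
No-deviation condition: (79−35)(δ+…+δ^2) ≥ 80−79, i.e. δ+…+δ^2 ≥ 1/44.
At δ = 1/3: δ+…+δ^2 = 0.4444 ≥ 0.0227.
So cooperation is sustainable.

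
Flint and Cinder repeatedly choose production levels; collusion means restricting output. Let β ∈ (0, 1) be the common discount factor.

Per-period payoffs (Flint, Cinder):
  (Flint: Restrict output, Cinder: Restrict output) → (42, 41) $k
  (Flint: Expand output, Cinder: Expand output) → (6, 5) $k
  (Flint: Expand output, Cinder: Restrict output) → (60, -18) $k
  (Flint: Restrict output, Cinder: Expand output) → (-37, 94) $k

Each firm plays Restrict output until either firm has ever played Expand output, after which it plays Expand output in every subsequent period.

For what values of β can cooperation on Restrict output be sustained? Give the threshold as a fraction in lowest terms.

Flint's threshold: (60−42)/(60−6) = 1/3.
Cinder's threshold: (94−41)/(94−5) = 53/89.
1/3 < 53/89, so Cinder binds and β* = 53/89.

53/89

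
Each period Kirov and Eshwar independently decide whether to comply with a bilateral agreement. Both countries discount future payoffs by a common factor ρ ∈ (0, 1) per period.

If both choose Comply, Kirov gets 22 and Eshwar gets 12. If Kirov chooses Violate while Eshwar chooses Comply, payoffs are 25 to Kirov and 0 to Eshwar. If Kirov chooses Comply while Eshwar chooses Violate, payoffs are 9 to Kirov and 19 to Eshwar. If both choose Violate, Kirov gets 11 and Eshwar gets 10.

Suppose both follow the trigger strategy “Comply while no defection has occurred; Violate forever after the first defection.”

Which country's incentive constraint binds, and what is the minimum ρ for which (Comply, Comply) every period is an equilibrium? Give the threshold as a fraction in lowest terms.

For Kirov: deviation gain 25−22 = 3, per-period punishment loss 22−11 = 11. IC gives ρ ≥ 3/14.
For Eshwar: gain 7, loss 2 per period, so ρ ≥ 7/9.
The tighter constraint is Eshwar's, so cooperation needs ρ ≥ 7/9.

Eshwar; ρ ≥ 7/9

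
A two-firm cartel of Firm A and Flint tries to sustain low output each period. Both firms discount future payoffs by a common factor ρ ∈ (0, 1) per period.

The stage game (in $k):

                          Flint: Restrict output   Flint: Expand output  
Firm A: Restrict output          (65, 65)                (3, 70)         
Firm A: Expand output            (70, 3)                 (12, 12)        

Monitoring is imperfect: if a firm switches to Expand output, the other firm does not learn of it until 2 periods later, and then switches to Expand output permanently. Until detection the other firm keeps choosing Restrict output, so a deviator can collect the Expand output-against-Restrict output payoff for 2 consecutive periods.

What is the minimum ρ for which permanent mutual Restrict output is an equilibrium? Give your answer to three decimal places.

Deviating for the 2 undetected periods gains 70−65 = 5 per period over cooperation, then loses 65−12 = 53 per period forever once punishment starts.
Gain: 5(1 + ρ + … + ρ^1); loss: 53·ρ^2/(1−ρ).
No profitable deviation ⇔ 5(1−ρ^2) ≤ 53·ρ^2, i.e. ρ^2 ≥ 5/(5+53) = 5/58.
Hence ρ ≥ (5/58)^(1/2) ≈ 0.294.

0.294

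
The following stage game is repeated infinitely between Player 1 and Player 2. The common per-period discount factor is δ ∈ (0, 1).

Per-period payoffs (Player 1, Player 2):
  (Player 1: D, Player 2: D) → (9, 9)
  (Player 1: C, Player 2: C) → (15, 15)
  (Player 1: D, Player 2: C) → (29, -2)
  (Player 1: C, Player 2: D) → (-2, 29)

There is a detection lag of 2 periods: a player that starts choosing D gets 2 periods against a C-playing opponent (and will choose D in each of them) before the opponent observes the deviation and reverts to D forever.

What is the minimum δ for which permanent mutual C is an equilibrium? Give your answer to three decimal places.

0.837

Deviating for the 2 undetected periods gains 29−15 = 14 per period over cooperation, then loses 15−9 = 6 per period forever once punishment starts.
Gain: 14(1 + δ + … + δ^1); loss: 6·δ^2/(1−δ).
No profitable deviation ⇔ 14(1−δ^2) ≤ 6·δ^2, i.e. δ^2 ≥ 14/(14+6) = 7/10.
Hence δ ≥ (7/10)^(1/2) ≈ 0.837.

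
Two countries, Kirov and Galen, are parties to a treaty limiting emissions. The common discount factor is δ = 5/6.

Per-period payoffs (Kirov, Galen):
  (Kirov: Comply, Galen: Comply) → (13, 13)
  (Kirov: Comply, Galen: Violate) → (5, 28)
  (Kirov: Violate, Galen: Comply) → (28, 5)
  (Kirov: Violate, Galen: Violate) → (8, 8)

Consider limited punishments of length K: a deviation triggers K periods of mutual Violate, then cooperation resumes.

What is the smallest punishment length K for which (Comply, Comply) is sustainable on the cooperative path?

6

Need Σ_{k=1}^{K} δ^k ≥ (28−13)/(13−8) = 3.0000 at δ = 5/6.
At K = 5 the sum is 2.9906 < 3.0000; at K = 6 it is 3.3255 ≥ 3.0000.
So the minimum punishment length is K = 6.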